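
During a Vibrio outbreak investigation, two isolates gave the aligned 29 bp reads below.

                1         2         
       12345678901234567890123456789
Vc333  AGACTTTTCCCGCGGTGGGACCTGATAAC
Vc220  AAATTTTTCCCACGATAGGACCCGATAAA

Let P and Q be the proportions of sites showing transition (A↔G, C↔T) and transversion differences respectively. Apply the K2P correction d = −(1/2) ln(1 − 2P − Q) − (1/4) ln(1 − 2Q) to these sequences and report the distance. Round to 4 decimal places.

0.3152

Differing sites — 2:G/A (Ti); 4:C/T (Ti); 12:G/A (Ti); 15:G/A (Ti); 17:G/A (Ti); 23:T/C (Ti); 29:C/A (Tv).
Of the 7 differences, 6 transitions and 1 transversion over 29 sites: P = 6/29 = 0.206897, Q = 1/29 = 0.034483.
d = −0.5·ln(0.551723) − 0.25·ln(0.931034) = −0.5·(-0.594709) − 0.25·(-0.071459) = 0.3152.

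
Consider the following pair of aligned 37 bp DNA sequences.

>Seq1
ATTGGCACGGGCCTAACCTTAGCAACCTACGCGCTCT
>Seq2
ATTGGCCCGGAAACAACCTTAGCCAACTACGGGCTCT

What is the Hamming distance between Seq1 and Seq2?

Differing sites — 7:A/C; 11:G/A; 12:C/A; 13:C/A; 14:T/C; 24:A/C; 26:C/A; 32:C/G.
That gives 8 mismatches out of 37 aligned sites, so the Hamming distance is 8.

8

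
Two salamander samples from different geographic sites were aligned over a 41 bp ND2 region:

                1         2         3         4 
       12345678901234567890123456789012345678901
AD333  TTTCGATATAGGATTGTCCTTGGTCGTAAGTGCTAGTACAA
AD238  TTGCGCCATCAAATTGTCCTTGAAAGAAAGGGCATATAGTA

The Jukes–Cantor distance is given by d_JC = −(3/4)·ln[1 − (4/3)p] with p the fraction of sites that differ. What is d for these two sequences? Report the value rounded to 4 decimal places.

0.5510

Differing sites — 3:T/G; 6:A/C; 7:T/C; 10:A/C; 11:G/A; 12:G/A; 23:G/A; 24:T/A; 25:C/A; 27:T/A; 31:T/G; 34:T/A; 35:A/T; 36:G/A; 39:C/G; 40:A/T.
p = 16/41 = 0.390244.
d = −0.75 · ln(1 − (4/3)·0.390244) = −0.75 · ln(0.479675) = −0.75 · (-0.734646) = 0.5510.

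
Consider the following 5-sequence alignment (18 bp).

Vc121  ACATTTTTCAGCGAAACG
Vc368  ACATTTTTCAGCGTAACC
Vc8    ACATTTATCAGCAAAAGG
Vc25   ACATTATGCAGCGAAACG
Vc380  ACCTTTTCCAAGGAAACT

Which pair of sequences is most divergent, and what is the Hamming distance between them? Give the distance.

8

Pairwise Hamming distances:
  Vc121 vs Vc368: 2
  Vc121 vs Vc8: 3
  Vc121 vs Vc25: 2
  Vc121 vs Vc380: 5
  Vc368 vs Vc8: 5
  Vc368 vs Vc25: 4
  Vc368 vs Vc380: 6
  Vc8 vs Vc25: 5
  Vc8 vs Vc380: 8
  Vc25 vs Vc380: 6
The largest is 8, between Vc8 and Vc380.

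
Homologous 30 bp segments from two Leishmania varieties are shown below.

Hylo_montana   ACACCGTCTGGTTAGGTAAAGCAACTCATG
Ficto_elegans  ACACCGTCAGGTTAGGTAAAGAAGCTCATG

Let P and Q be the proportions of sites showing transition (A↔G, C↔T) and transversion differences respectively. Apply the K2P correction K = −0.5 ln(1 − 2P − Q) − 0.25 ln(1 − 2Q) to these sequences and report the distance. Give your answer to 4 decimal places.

0.1073

Differing sites — 9:T/A (Tv); 22:C/A (Tv); 24:A/G (Ti).
Of the 3 differences, 1 transition and 2 transversions over 30 sites: P = 1/30 = 0.033333, Q = 2/30 = 0.066667.
d = −0.5·ln(0.866667) − 0.25·ln(0.866666) = −0.5·(-0.143100) − 0.25·(-0.143102) = 0.1073.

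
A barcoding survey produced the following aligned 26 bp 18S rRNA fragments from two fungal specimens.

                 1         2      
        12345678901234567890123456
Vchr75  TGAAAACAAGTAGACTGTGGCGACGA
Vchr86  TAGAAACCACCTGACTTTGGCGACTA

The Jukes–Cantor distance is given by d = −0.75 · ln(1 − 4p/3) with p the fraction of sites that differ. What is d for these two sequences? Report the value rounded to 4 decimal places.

Mismatches occur at site 2 (G/A), site 3 (A/G), site 8 (A/C), site 10 (G/C), site 11 (T/C), site 12 (A/T), site 17 (G/T), site 25 (G/T).
p = 8/26 = 0.307692.
d = −0.75 · ln(1 − (4/3)·0.307692) = −0.75 · ln(0.589744) = −0.75 · (-0.528067) = 0.3961.

0.3961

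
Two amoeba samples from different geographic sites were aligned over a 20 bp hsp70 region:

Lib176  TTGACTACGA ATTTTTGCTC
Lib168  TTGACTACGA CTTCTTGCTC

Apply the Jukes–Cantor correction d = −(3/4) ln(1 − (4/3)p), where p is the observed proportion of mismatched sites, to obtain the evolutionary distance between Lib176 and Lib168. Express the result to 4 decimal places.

0.1073

Mismatches occur at site 11 (A/C), site 14 (T/C).
p = 2/20 = 0.100000.
d = −0.75 · ln(1 − (4/3)·0.100000) = −0.75 · ln(0.866667) = −0.75 · (-0.143100) = 0.1073.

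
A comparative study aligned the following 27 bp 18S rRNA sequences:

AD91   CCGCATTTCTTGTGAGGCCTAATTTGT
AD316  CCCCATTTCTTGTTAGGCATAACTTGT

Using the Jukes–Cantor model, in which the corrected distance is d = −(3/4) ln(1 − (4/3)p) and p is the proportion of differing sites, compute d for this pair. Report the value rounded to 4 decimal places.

0.1650

Differing sites — 3:G/C; 14:G/T; 19:C/A; 23:T/C.
p = 4/27 = 0.148148.
d = −0.75 · ln(1 − (4/3)·0.148148) = −0.75 · ln(0.802469) = −0.75 · (-0.220062) = 0.1650.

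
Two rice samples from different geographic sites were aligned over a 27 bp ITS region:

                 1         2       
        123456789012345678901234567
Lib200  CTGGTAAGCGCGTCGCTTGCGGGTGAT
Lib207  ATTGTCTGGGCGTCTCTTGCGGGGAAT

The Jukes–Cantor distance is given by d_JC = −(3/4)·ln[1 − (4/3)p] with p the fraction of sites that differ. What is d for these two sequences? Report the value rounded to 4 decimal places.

0.3770

Differing sites — 1:C/A; 3:G/T; 6:A/C; 7:A/T; 9:C/G; 15:G/T; 24:T/G; 25:G/A.
p = 8/27 = 0.296296.
d = −0.75 · ln(1 − (4/3)·0.296296) = −0.75 · ln(0.604939) = −0.75 · (-0.502628) = 0.3770.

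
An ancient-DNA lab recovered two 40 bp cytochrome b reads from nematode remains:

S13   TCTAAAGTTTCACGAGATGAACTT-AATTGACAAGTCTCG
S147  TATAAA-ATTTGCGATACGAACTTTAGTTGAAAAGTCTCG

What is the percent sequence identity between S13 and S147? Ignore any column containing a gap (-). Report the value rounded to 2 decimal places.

78.95%

Excluding the 2 gap columns leaves 38 comparable sites.
Differing sites — 2:C/A; 8:T/A; 11:C/T; 12:A/G; 16:G/T; 18:T/C; 27:A/G; 32:C/A.
30 of the 38 comparable sites match, so the percent identity is 30/38 × 100 = 78.95%.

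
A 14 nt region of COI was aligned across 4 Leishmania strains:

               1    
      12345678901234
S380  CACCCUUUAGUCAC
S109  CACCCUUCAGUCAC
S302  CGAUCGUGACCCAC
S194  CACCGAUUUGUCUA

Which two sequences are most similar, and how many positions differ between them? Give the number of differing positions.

Pairwise Hamming distances:
  S380 vs S109: 1
  S380 vs S302: 7
  S380 vs S194: 5
  S109 vs S302: 7
  S109 vs S194: 6
  S302 vs S194: 11
The smallest is 1, between S380 and S109.

1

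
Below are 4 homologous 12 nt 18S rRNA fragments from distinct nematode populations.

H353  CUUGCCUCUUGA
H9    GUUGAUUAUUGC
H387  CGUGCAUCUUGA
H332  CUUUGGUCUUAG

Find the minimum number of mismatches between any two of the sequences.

Pairwise Hamming distances:
  H353 vs H9: 5
  H353 vs H387: 2
  H353 vs H332: 5
  H9 vs H387: 6
  H9 vs H332: 7
  H387 vs H332: 6
The smallest is 2, between H353 and H387.

2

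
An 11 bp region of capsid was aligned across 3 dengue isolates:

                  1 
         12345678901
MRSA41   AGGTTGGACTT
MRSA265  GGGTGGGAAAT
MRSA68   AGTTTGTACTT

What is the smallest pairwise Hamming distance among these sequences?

Pairwise Hamming distances:
  MRSA41 vs MRSA265: 4
  MRSA41 vs MRSA68: 2
  MRSA265 vs MRSA68: 6
The smallest is 2, between MRSA41 and MRSA68.

2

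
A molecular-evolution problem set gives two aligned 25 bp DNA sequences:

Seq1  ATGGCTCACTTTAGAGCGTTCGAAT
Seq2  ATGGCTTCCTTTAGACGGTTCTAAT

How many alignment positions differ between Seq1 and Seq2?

The sequences differ at positions 7 (C/T), 8 (A/C), 16 (G/C), 17 (C/G), 22 (G/T).
That gives 5 mismatches out of 25 aligned sites, so the Hamming distance is 5.

5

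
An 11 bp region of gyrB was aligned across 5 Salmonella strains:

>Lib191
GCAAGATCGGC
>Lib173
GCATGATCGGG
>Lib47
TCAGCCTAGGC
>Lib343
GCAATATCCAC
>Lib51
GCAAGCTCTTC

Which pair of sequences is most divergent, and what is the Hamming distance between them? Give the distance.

Pairwise Hamming distances:
  Lib191 vs Lib173: 2
  Lib191 vs Lib47: 5
  Lib191 vs Lib343: 3
  Lib191 vs Lib51: 3
  Lib173 vs Lib47: 6
  Lib173 vs Lib343: 5
  Lib173 vs Lib51: 5
  Lib47 vs Lib343: 7
  Lib47 vs Lib51: 6
  Lib343 vs Lib51: 4
The largest is 7, between Lib47 and Lib343.

7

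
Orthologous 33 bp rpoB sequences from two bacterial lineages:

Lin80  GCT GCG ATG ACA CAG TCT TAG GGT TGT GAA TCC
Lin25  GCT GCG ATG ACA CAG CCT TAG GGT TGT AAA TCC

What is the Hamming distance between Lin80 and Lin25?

2

The sequences differ at positions 16 (T/C), 28 (G/A).
That gives 2 mismatches out of 33 aligned sites, so the Hamming distance is 2.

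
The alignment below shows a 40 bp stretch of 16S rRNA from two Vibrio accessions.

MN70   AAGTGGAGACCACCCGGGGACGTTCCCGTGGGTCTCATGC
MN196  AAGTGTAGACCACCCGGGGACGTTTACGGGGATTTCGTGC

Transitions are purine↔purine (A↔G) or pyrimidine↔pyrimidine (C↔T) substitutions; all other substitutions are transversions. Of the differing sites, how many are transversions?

The sequences differ at positions 6 (G/T, transversion), 25 (C/T, transition), 26 (C/A, transversion), 29 (T/G, transversion), 32 (G/A, transition), 34 (C/T, transition), 37 (A/G, transition).
Of the 7 differences, 4 transitions and 3 transversions, so the answer is 3.

3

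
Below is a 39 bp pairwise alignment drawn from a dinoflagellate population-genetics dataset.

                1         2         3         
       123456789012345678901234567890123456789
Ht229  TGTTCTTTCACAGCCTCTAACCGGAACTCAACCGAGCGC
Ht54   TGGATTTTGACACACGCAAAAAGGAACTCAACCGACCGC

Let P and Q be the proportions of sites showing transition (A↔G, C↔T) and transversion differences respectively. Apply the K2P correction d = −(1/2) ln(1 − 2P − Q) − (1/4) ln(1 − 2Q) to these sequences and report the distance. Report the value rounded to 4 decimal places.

0.3636

The sequences differ at positions 3 (T/G, transversion), 4 (T/A, transversion), 5 (C/T, transition), 9 (C/G, transversion), 13 (G/C, transversion), 14 (C/A, transversion), 16 (T/G, transversion), 18 (T/A, transversion), 21 (C/A, transversion), 22 (C/A, transversion), 36 (G/C, transversion).
Of the 11 differences, 1 transition and 10 transversions over 39 sites: P = 1/39 = 0.025641, Q = 10/39 = 0.256410.
d = −0.5·ln(0.692308) − 0.25·ln(0.487180) = −0.5·(-0.367724) − 0.25·(-0.719122) = 0.3636.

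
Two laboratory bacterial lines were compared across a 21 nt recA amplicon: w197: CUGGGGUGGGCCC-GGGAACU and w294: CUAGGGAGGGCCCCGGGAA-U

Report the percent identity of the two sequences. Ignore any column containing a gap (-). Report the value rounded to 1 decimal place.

89.5%

Excluding the 2 gap columns leaves 19 comparable sites.
Differing sites — 3:G/A; 7:U/A.
17 of the 19 comparable sites match, so the percent identity is 17/19 × 100 = 89.5%.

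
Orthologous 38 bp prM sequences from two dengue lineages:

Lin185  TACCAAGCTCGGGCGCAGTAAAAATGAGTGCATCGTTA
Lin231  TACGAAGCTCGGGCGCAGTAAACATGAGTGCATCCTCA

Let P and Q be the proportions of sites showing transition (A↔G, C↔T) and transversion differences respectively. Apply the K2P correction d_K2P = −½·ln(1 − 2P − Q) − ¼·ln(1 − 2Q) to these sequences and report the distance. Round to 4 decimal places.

0.1135

The sequences differ at positions 4 (C/G, transversion), 23 (A/C, transversion), 35 (G/C, transversion), 37 (T/C, transition).
Of the 4 differences, 1 transition and 3 transversions over 38 sites: P = 1/38 = 0.026316, Q = 3/38 = 0.078947.
d = −0.5·ln(0.868421) − 0.25·ln(0.842106) = −0.5·(-0.141079) − 0.25·(-0.171849) = 0.1135.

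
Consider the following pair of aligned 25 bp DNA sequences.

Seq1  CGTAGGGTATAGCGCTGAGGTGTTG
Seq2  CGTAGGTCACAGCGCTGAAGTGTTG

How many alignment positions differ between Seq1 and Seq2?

The sequences differ at positions 7 (G/T), 8 (T/C), 10 (T/C), 19 (G/A).
That gives 4 mismatches out of 25 aligned sites, so the Hamming distance is 4.

4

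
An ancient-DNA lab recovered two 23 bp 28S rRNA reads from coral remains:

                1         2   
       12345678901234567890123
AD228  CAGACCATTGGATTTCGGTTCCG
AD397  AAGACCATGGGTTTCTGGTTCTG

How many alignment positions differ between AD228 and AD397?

The sequences differ at positions 1 (C/A), 9 (T/G), 12 (A/T), 15 (T/C), 16 (C/T), 22 (C/T).
That gives 6 mismatches out of 23 aligned sites, so the Hamming distance is 6.

6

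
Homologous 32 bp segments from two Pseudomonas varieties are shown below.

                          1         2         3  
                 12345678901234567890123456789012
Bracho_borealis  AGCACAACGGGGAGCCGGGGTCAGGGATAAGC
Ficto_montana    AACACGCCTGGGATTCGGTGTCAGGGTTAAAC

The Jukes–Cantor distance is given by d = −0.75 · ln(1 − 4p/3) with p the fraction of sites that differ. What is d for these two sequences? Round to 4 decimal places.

0.3525

Differing sites — 2:G/A; 6:A/G; 7:A/C; 9:G/T; 14:G/T; 15:C/T; 19:G/T; 27:A/T; 31:G/A.
p = 9/32 = 0.281250.
d = −0.75 · ln(1 − (4/3)·0.281250) = −0.75 · ln(0.625000) = −0.75 · (-0.470004) = 0.3525.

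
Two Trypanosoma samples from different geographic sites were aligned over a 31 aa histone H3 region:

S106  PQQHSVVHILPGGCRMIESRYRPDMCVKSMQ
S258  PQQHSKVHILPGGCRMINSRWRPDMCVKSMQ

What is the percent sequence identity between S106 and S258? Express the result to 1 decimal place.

Mismatches occur at site 6 (V/K), site 18 (E/N), site 21 (Y/W).
28 of the 31 sites match, so the percent identity is 28/31 × 100 = 90.3%.

90.3%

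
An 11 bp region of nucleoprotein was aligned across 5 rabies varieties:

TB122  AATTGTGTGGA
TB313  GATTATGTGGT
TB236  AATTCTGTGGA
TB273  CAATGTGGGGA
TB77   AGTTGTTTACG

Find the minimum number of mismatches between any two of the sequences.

Pairwise Hamming distances:
  TB122 vs TB313: 3
  TB122 vs TB236: 1
  TB122 vs TB273: 3
  TB122 vs TB77: 5
  TB313 vs TB236: 3
  TB313 vs TB273: 5
  TB313 vs TB77: 7
  TB236 vs TB273: 4
  TB236 vs TB77: 6
  TB273 vs TB77: 8
The smallest is 1, between TB122 and TB236.

1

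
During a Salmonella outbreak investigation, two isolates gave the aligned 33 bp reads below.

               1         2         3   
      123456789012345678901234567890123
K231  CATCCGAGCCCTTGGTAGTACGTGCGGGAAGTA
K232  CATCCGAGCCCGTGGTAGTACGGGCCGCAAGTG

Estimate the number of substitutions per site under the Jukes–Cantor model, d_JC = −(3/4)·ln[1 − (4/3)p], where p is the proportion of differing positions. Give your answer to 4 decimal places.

Mismatches occur at site 12 (T↔G), site 23 (T↔G), site 26 (G↔C), site 28 (G↔C), site 33 (A↔G).
p = 5/33 = 0.151515.
d = −0.75 · ln(1 − (4/3)·0.151515) = −0.75 · ln(0.797980) = −0.75 · (-0.225672) = 0.1693.

0.1693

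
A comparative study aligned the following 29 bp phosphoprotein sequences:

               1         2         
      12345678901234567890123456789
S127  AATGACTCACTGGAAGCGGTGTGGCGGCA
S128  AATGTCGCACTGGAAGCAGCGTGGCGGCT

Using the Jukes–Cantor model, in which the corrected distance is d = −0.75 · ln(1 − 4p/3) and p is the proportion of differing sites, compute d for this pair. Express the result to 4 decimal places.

0.1959

Differing sites — 5:A/T; 7:T/G; 18:G/A; 20:T/C; 29:A/T.
p = 5/29 = 0.172414.
d = −0.75 · ln(1 − (4/3)·0.172414) = −0.75 · ln(0.770115) = −0.75 · (-0.261215) = 0.1959.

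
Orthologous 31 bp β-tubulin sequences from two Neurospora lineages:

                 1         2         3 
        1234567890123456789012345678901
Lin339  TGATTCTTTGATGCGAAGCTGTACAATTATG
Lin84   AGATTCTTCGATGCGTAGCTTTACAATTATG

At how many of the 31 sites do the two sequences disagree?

4

Mismatches occur at site 1 (T↔A), site 9 (T↔C), site 16 (A↔T), site 21 (G↔T).
That gives 4 mismatches out of 31 aligned sites, so the Hamming distance is 4.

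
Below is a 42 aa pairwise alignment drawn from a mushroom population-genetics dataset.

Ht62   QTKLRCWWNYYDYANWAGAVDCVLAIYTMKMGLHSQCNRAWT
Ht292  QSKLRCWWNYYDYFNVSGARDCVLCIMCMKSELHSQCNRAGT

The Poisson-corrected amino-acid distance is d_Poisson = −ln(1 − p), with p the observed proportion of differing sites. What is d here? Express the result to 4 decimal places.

The sequences differ at positions 2 (T/S), 14 (A/F), 16 (W/V), 17 (A/S), 20 (V/R), 25 (A/C), 27 (Y/M), 28 (T/C), 31 (M/S), 32 (G/E), 41 (W/G).
p = 11/42 = 0.261905.
d = −ln(1 − 0.261905) = −ln(0.738095) = 0.3037.

0.3037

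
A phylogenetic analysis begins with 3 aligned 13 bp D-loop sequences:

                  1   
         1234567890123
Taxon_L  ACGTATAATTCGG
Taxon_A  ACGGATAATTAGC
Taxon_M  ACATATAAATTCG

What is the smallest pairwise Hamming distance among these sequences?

Pairwise Hamming distances:
  Taxon_L vs Taxon_A: 3
  Taxon_L vs Taxon_M: 4
  Taxon_A vs Taxon_M: 6
The smallest is 3, between Taxon_L and Taxon_A.

3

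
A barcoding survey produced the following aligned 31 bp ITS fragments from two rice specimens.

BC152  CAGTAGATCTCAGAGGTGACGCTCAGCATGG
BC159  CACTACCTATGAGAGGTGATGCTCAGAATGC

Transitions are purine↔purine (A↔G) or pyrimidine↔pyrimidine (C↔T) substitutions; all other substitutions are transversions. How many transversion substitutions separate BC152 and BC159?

7

Mismatches occur at site 3 (G↔C, transversion), site 6 (G↔C, transversion), site 7 (A↔C, transversion), site 9 (C↔A, transversion), site 11 (C↔G, transversion), site 20 (C↔T, transition), site 27 (C↔A, transversion), site 31 (G↔C, transversion).
Of the 8 differences, 1 transition and 7 transversions, so the answer is 7.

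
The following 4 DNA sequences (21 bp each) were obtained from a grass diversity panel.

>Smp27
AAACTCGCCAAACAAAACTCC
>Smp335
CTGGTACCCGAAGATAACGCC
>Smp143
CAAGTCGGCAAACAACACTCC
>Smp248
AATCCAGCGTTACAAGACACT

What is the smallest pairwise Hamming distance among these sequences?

4

Pairwise Hamming distances:
  Smp27 vs Smp335: 10
  Smp27 vs Smp143: 4
  Smp27 vs Smp248: 9
  Smp335 vs Smp143: 10
  Smp335 vs Smp248: 14
  Smp143 vs Smp248: 12
The smallest is 4, between Smp27 and Smp143.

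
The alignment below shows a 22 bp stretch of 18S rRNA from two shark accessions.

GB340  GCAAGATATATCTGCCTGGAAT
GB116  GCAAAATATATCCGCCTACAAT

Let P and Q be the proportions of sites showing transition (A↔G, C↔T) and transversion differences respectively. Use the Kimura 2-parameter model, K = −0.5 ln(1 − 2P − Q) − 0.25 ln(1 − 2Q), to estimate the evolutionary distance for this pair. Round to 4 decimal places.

0.2153

The sequences differ at positions 5 (G/A, transition), 13 (T/C, transition), 18 (G/A, transition), 19 (G/C, transversion).
Of the 4 differences, 3 transitions and 1 transversion over 22 sites: P = 3/22 = 0.136364, Q = 1/22 = 0.045455.
d = −0.5·ln(0.681817) − 0.25·ln(0.909090) = −0.5·(-0.382994) − 0.25·(-0.095311) = 0.2153.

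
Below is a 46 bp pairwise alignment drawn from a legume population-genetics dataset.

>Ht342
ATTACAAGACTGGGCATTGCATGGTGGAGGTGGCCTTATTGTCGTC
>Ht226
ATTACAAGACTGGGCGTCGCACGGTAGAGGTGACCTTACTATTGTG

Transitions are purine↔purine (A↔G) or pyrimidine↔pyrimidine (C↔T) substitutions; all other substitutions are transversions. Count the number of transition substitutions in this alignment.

8

Mismatches occur at site 16 (A↔G, transition), site 18 (T↔C, transition), site 22 (T↔C, transition), site 26 (G↔A, transition), site 33 (G↔A, transition), site 39 (T↔C, transition), site 41 (G↔A, transition), site 43 (C↔T, transition), site 46 (C↔G, transversion).
Of the 9 differences, 8 transitions and 1 transversion, so the answer is 8.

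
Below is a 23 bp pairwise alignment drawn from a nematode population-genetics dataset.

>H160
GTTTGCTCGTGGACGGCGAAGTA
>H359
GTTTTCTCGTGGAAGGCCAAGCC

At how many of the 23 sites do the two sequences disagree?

Differing sites — 5:G/T; 14:C/A; 18:G/C; 22:T/C; 23:A/C.
That gives 5 mismatches out of 23 aligned sites, so the Hamming distance is 5.

5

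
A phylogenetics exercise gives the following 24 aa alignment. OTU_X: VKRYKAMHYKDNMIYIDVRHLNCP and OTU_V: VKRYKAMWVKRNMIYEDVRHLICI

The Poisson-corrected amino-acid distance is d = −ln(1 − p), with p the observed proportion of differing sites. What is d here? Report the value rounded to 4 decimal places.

0.2877

Differing sites — 8:H/W; 9:Y/V; 11:D/R; 16:I/E; 22:N/I; 24:P/I.
p = 6/24 = 0.250000.
d = −ln(1 − 0.250000) = −ln(0.750000) = 0.2877.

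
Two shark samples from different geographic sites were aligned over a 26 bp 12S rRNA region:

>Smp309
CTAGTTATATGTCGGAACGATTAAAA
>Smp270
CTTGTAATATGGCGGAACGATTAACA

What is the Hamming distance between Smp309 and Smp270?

Mismatches occur at site 3 (A/T), site 6 (T/A), site 12 (T/G), site 25 (A/C).
That gives 4 mismatches out of 26 aligned sites, so the Hamming distance is 4.

4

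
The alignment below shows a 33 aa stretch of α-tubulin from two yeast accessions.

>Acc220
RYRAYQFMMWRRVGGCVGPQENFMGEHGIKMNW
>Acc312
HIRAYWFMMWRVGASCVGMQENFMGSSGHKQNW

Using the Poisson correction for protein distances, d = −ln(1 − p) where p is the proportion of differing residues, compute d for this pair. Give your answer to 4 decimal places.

Mismatches occur at site 1 (R↔H), site 2 (Y↔I), site 6 (Q↔W), site 12 (R↔V), site 13 (V↔G), site 14 (G↔A), site 15 (G↔S), site 19 (P↔M), site 26 (E↔S), site 27 (H↔S), site 29 (I↔H), site 31 (M↔Q).
p = 12/33 = 0.363636.
d = −ln(1 − 0.363636) = −ln(0.636364) = 0.4520.

0.4520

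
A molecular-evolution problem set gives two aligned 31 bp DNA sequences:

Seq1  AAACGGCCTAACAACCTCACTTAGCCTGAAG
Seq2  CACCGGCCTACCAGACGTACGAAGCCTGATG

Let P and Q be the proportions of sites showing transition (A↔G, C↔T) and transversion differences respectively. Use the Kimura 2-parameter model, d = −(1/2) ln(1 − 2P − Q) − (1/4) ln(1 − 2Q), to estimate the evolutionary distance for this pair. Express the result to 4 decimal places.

0.4263

The sequences differ at positions 1 (A/C, transversion), 3 (A/C, transversion), 11 (A/C, transversion), 14 (A/G, transition), 15 (C/A, transversion), 17 (T/G, transversion), 18 (C/T, transition), 21 (T/G, transversion), 22 (T/A, transversion), 30 (A/T, transversion).
Of the 10 differences, 2 transitions and 8 transversions over 31 sites: P = 2/31 = 0.064516, Q = 8/31 = 0.258065.
d = −0.5·ln(0.612903) − 0.25·ln(0.483870) = −0.5·(-0.489549) − 0.25·(-0.725939) = 0.4263.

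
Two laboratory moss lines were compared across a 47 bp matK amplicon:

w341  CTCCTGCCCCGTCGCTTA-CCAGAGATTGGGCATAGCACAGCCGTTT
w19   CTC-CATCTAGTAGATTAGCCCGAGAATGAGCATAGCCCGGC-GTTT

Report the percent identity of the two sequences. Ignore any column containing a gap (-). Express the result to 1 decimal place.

Excluding the 3 gap columns leaves 44 comparable sites.
Differing sites — 5:T/C; 6:G/A; 7:C/T; 9:C/T; 10:C/A; 13:C/A; 15:C/A; 22:A/C; 27:T/A; 30:G/A; 38:A/C; 40:A/G.
32 of the 44 comparable sites match, so the percent identity is 32/44 × 100 = 72.7%.

72.7%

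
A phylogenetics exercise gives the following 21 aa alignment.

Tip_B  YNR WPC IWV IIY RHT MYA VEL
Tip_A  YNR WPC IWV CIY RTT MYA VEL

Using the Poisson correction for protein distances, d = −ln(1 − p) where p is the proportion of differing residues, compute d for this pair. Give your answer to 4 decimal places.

Mismatches occur at site 10 (I↔C), site 14 (H↔T).
p = 2/21 = 0.095238.
d = −ln(1 − 0.095238) = −ln(0.904762) = 0.1001.

0.1001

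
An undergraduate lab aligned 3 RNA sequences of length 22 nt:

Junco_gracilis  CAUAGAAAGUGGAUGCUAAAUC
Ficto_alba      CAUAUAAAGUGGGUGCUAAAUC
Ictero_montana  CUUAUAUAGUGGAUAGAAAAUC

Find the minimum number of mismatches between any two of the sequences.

Pairwise Hamming distances:
  Junco_gracilis vs Ficto_alba: 2
  Junco_gracilis vs Ictero_montana: 6
  Ficto_alba vs Ictero_montana: 6
The smallest is 2, between Junco_gracilis and Ficto_alba.

2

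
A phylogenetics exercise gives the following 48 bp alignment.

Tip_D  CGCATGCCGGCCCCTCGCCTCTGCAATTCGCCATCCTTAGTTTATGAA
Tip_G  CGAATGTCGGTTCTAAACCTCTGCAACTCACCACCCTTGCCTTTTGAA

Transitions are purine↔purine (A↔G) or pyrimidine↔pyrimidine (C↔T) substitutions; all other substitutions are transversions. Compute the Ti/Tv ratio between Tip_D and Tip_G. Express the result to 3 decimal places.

2.000

Mismatches occur at site 3 (C↔A, transversion), site 7 (C↔T, transition), site 11 (C↔T, transition), site 12 (C↔T, transition), site 14 (C↔T, transition), site 15 (T↔A, transversion), site 16 (C↔A, transversion), site 17 (G↔A, transition), site 27 (T↔C, transition), site 30 (G↔A, transition), site 34 (T↔C, transition), site 39 (A↔G, transition), site 40 (G↔C, transversion), site 41 (T↔C, transition), site 44 (A↔T, transversion).
Of the 15 differences, 10 transitions and 5 transversions, so Ti/Tv = 10/5 = 2.000.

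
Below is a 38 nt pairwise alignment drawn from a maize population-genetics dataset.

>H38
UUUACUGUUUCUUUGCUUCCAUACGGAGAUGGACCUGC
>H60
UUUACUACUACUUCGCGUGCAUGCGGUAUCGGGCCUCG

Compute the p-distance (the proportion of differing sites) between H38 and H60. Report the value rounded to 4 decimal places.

0.3684

The sequences differ at positions 7 (G/A), 8 (U/C), 10 (U/A), 14 (U/C), 17 (U/G), 19 (C/G), 23 (A/G), 27 (A/U), 28 (G/A), 29 (A/U), 30 (U/C), 33 (A/G), 37 (G/C), 38 (C/G).
There are 14 differences over 38 sites, so p = 14/38 = 0.3684.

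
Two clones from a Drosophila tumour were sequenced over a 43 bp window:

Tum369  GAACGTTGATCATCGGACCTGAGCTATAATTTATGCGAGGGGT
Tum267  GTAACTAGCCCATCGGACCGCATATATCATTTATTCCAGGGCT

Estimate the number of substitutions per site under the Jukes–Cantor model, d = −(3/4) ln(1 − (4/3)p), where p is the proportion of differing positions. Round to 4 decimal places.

0.4270

The sequences differ at positions 2 (A/T), 4 (C/A), 5 (G/C), 7 (T/A), 9 (A/C), 10 (T/C), 20 (T/G), 21 (G/C), 23 (G/T), 24 (C/A), 28 (A/C), 35 (G/T), 37 (G/C), 42 (G/C).
p = 14/43 = 0.325581.
d = −0.75 · ln(1 − (4/3)·0.325581) = −0.75 · ln(0.565892) = −0.75 · (-0.569352) = 0.4270.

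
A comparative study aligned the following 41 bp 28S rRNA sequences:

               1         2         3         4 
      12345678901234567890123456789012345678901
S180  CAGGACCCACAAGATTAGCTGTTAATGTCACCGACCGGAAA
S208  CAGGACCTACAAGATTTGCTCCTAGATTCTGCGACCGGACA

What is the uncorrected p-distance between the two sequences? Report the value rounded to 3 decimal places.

Differing sites — 8:C/T; 17:A/T; 21:G/C; 22:T/C; 25:A/G; 26:T/A; 27:G/T; 30:A/T; 31:C/G; 40:A/C.
There are 10 differences over 41 sites, so p = 10/41 = 0.244.

0.244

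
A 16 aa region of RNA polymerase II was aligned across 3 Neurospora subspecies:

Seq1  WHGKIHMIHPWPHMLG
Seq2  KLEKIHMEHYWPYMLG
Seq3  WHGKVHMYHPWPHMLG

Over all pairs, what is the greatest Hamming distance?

7

Pairwise Hamming distances:
  Seq1 vs Seq2: 6
  Seq1 vs Seq3: 2
  Seq2 vs Seq3: 7
The largest is 7, between Seq2 and Seq3.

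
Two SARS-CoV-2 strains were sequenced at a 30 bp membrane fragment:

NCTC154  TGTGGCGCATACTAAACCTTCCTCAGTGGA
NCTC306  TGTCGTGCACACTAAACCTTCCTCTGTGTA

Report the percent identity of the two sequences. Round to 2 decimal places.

83.33%

Mismatches occur at site 4 (G→C), site 6 (C→T), site 10 (T→C), site 25 (A→T), site 29 (G→T).
25 of the 30 sites match, so the percent identity is 25/30 × 100 = 83.33%.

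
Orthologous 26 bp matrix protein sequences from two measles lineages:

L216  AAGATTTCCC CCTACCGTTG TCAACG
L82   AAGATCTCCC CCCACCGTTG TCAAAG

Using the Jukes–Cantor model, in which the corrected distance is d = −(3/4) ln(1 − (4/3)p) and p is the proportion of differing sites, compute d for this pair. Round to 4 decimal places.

0.1253

Mismatches occur at site 6 (T→C), site 13 (T→C), site 25 (C→A).
p = 3/26 = 0.115385.
d = −0.75 · ln(1 − (4/3)·0.115385) = −0.75 · ln(0.846153) = −0.75 · (-0.167055) = 0.1253.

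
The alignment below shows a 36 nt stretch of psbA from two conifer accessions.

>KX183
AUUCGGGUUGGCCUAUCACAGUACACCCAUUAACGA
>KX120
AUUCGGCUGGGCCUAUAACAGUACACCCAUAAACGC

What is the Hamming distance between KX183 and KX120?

Mismatches occur at site 7 (G/C), site 9 (U/G), site 17 (C/A), site 31 (U/A), site 36 (A/C).
That gives 5 mismatches out of 36 aligned sites, so the Hamming distance is 5.

5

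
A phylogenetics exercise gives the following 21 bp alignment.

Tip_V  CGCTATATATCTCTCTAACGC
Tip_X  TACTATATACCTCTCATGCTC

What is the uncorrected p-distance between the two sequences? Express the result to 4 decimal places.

0.3333

Mismatches occur at site 1 (C↔T), site 2 (G↔A), site 10 (T↔C), site 16 (T↔A), site 17 (A↔T), site 18 (A↔G), site 20 (G↔T).
There are 7 differences over 21 sites, so p = 7/21 = 0.3333.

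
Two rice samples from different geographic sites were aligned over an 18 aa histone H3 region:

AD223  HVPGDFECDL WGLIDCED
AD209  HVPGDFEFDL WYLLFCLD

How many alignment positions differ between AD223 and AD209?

5

The sequences differ at positions 8 (C/F), 12 (G/Y), 14 (I/L), 15 (D/F), 17 (E/L).
That gives 5 mismatches out of 18 aligned sites, so the Hamming distance is 5.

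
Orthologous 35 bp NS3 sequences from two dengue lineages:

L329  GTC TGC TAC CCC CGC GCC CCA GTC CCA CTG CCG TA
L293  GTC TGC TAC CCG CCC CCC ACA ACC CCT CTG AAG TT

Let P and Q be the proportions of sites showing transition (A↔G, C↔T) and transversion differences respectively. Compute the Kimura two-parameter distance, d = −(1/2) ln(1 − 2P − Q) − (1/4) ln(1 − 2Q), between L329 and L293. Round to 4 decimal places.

0.3627

The sequences differ at positions 12 (C/G, transversion), 14 (G/C, transversion), 16 (G/C, transversion), 19 (C/A, transversion), 22 (G/A, transition), 23 (T/C, transition), 27 (A/T, transversion), 31 (C/A, transversion), 32 (C/A, transversion), 35 (A/T, transversion).
Of the 10 differences, 2 transitions and 8 transversions over 35 sites: P = 2/35 = 0.057143, Q = 8/35 = 0.228571.
d = −0.5·ln(0.657143) − 0.25·ln(0.542858) = −0.5·(-0.419854) − 0.25·(-0.610908) = 0.3627.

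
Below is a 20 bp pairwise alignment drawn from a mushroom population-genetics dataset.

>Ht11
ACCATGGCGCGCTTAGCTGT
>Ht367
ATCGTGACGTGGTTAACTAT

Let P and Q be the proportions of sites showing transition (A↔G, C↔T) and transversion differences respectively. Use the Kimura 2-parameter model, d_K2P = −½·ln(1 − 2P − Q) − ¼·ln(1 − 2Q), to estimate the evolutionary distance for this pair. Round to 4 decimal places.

Differing sites — 2:C/T (Ti); 4:A/G (Ti); 7:G/A (Ti); 10:C/T (Ti); 12:C/G (Tv); 16:G/A (Ti); 19:G/A (Ti).
Of the 7 differences, 6 transitions and 1 transversion over 20 sites: P = 6/20 = 0.300000, Q = 1/20 = 0.050000.
d = −0.5·ln(0.350000) − 0.25·ln(0.900000) = −0.5·(-1.049822) − 0.25·(-0.105361) = 0.5513.

0.5513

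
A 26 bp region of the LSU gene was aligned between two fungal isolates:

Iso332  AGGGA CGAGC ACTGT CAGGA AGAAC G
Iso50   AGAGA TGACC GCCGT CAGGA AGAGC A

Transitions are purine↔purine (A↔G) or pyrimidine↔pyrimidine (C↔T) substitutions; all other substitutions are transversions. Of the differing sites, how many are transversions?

1

Differing sites — 3:G/A (Ti); 6:C/T (Ti); 9:G/C (Tv); 11:A/G (Ti); 13:T/C (Ti); 24:A/G (Ti); 26:G/A (Ti).
Of the 7 differences, 6 transitions and 1 transversion, so the answer is 1.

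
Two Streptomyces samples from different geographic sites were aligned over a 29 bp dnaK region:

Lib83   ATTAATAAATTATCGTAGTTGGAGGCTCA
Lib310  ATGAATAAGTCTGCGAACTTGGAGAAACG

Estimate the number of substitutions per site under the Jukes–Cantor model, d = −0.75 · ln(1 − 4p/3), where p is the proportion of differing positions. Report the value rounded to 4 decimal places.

0.5285

Mismatches occur at site 3 (T→G), site 9 (A→G), site 11 (T→C), site 12 (A→T), site 13 (T→G), site 16 (T→A), site 18 (G→C), site 25 (G→A), site 26 (C→A), site 27 (T→A), site 29 (A→G).
p = 11/29 = 0.379310.
d = −0.75 · ln(1 − (4/3)·0.379310) = −0.75 · ln(0.494253) = −0.75 · (-0.704708) = 0.5285.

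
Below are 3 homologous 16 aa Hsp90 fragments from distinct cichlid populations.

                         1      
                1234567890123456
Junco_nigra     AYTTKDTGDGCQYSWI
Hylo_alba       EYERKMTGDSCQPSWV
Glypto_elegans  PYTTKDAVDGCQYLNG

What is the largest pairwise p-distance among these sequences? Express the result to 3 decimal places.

Pairwise Hamming distances:
  Junco_nigra vs Hylo_alba: 7
  Junco_nigra vs Glypto_elegans: 6
  Hylo_alba vs Glypto_elegans: 11
The largest is 11 mismatches, between Hylo_alba and Glypto_elegans; p = 11/16 = 0.688.

0.688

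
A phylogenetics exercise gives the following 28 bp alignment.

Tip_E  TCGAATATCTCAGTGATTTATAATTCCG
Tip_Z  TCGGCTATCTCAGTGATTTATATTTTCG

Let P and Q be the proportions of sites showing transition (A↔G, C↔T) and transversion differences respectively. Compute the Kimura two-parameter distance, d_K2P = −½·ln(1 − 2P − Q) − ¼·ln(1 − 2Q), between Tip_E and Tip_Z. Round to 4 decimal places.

0.1591

Mismatches occur at site 4 (A→G, transition), site 5 (A→C, transversion), site 23 (A→T, transversion), site 26 (C→T, transition).
Of the 4 differences, 2 transitions and 2 transversions over 28 sites: P = 2/28 = 0.071429, Q = 2/28 = 0.071429.
d = −0.5·ln(0.785713) − 0.25·ln(0.857142) = −0.5·(-0.241164) − 0.25·(-0.154152) = 0.1591.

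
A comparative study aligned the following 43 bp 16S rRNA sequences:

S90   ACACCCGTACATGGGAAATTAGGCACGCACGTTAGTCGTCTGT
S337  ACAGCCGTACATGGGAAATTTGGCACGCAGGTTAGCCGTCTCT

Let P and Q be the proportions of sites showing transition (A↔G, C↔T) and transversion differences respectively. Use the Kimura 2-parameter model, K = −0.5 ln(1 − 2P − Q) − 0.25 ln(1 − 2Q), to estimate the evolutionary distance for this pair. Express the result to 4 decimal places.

0.1266

Differing sites — 4:C/G (Tv); 21:A/T (Tv); 30:C/G (Tv); 36:T/C (Ti); 42:G/C (Tv).
Of the 5 differences, 1 transition and 4 transversions over 43 sites: P = 1/43 = 0.023256, Q = 4/43 = 0.093023.
d = −0.5·ln(0.860465) − 0.25·ln(0.813954) = −0.5·(-0.150282) − 0.25·(-0.205851) = 0.1266.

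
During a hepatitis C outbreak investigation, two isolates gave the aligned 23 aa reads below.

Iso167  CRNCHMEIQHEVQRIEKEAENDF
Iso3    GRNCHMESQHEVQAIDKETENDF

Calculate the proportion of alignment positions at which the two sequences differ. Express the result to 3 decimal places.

Differing sites — 1:C/G; 8:I/S; 14:R/A; 16:E/D; 19:A/T.
There are 5 differences over 23 sites, so p = 5/23 = 0.217.

0.217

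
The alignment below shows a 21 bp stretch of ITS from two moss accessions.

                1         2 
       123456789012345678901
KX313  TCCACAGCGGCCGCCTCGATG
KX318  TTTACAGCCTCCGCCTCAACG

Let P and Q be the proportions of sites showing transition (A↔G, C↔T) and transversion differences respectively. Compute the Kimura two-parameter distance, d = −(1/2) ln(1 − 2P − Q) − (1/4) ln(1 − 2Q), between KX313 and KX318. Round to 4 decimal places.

0.3761

Differing sites — 2:C/T (Ti); 3:C/T (Ti); 9:G/C (Tv); 10:G/T (Tv); 18:G/A (Ti); 20:T/C (Ti).
Of the 6 differences, 4 transitions and 2 transversions over 21 sites: P = 4/21 = 0.190476, Q = 2/21 = 0.095238.
d = −0.5·ln(0.523810) − 0.25·ln(0.809524) = −0.5·(-0.646626) − 0.25·(-0.211309) = 0.3761.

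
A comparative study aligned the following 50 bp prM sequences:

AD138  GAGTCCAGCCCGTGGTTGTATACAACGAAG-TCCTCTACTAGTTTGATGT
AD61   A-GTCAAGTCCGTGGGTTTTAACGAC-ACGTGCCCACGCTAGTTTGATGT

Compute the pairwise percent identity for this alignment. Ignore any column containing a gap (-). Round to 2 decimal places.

Excluding the 3 gap columns leaves 47 comparable sites.
Mismatches occur at site 1 (G→A), site 6 (C→A), site 9 (C→T), site 16 (T→G), site 18 (G→T), site 20 (A→T), site 21 (T→A), site 24 (A→G), site 29 (A→C), site 32 (T→G), site 35 (T→C), site 36 (C→A), site 37 (T→C), site 38 (A→G).
33 of the 47 comparable sites match, so the percent identity is 33/47 × 100 = 70.21%.

70.21%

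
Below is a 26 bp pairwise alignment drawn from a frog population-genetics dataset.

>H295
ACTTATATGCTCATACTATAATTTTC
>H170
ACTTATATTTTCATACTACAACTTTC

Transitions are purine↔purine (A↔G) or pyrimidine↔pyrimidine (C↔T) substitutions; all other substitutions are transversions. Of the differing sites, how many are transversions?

Mismatches occur at site 9 (G↔T, transversion), site 10 (C↔T, transition), site 19 (T↔C, transition), site 22 (T↔C, transition).
Of the 4 differences, 3 transitions and 1 transversion, so the answer is 1.

1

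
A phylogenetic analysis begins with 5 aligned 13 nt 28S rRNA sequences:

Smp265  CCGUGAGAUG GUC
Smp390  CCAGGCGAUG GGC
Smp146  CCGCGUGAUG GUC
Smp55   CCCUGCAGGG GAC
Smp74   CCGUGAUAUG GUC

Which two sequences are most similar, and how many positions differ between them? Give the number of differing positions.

1

Pairwise Hamming distances:
  Smp265 vs Smp390: 4
  Smp265 vs Smp146: 2
  Smp265 vs Smp55: 6
  Smp265 vs Smp74: 1
  Smp390 vs Smp146: 4
  Smp390 vs Smp55: 6
  Smp390 vs Smp74: 5
  Smp146 vs Smp55: 7
  Smp146 vs Smp74: 3
  Smp55 vs Smp74: 6
The smallest is 1, between Smp265 and Smp74.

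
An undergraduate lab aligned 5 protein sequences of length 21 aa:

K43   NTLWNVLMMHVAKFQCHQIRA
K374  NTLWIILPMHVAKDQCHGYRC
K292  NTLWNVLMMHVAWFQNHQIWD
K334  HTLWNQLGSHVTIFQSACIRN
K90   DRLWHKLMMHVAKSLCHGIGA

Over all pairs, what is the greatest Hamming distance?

Pairwise Hamming distances:
  K43 vs K374: 7
  K43 vs K292: 4
  K43 vs K334: 10
  K43 vs K90: 8
  K374 vs K292: 10
  K374 vs K334: 13
  K374 vs K90: 10
  K292 vs K334: 11
  K292 vs K90: 11
  K334 vs K90: 15
The largest is 15, between K334 and K90.

15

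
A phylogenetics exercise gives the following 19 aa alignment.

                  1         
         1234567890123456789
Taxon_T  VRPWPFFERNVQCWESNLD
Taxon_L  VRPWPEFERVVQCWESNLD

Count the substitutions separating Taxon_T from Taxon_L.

Differing sites — 6:F/E; 10:N/V.
That gives 2 mismatches out of 19 aligned sites, so the Hamming distance is 2.

2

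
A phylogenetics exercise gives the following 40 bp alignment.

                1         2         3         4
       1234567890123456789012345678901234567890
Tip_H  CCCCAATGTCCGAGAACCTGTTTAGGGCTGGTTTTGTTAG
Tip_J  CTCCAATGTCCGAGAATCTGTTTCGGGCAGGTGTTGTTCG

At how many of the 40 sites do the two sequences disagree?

The sequences differ at positions 2 (C/T), 17 (C/T), 24 (A/C), 29 (T/A), 33 (T/G), 39 (A/C).
That gives 6 mismatches out of 40 aligned sites, so the Hamming distance is 6.

6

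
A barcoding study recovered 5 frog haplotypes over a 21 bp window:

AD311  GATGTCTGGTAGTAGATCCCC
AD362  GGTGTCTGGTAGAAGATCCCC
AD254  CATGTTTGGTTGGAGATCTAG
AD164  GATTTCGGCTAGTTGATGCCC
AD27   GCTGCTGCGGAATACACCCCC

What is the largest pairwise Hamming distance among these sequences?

14

Pairwise Hamming distances:
  AD311 vs AD362: 2
  AD311 vs AD254: 7
  AD311 vs AD164: 5
  AD311 vs AD27: 9
  AD362 vs AD254: 8
  AD362 vs AD164: 7
  AD362 vs AD27: 10
  AD254 vs AD164: 12
  AD254 vs AD27: 14
  AD164 vs AD27: 12
The largest is 14, between AD254 and AD27.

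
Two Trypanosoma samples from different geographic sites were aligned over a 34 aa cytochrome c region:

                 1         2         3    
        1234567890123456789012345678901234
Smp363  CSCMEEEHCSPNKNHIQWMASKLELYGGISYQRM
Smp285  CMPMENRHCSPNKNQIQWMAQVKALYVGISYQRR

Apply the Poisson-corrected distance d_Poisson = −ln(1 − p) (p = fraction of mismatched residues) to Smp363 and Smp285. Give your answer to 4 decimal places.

Mismatches occur at site 2 (S→M), site 3 (C→P), site 6 (E→N), site 7 (E→R), site 15 (H→Q), site 21 (S→Q), site 22 (K→V), site 23 (L→K), site 24 (E→A), site 27 (G→V), site 34 (M→R).
p = 11/34 = 0.323529.
d = −ln(1 − 0.323529) = −ln(0.676471) = 0.3909.

0.3909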